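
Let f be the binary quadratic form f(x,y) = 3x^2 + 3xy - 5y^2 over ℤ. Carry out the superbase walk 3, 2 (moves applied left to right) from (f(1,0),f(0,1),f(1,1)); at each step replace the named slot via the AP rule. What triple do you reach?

start (3,-5,1) = (f(1,0),f(0,1),f(1,1))
replace slot 3: 2·(3+(-5)) − 1 = -5 → (3,-5,-5)
replace slot 2: 2·(3+(-5)) − (-5) = 1 → (3,1,-5)

3,1,-5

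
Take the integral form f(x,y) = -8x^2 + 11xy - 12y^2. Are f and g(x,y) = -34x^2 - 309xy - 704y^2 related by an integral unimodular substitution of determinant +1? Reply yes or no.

D₁ = -263, D₂ = -263
f is negative-definite; reduce −f:
−f: translate: b→5 (≡-11 mod 16), so (8,-11,12)→(8,5,9)
−f: reduced (well bottom): (8,5,9) with a≤c, −a<b≤a
flip sign back: reduced form of f is (-8,-5,-9)
g is negative-definite; reduce −g:
−g: translate: b→-31 (≡309 mod 68), so (34,309,704)→(34,-31,9)
−g: flip: (34,-31,9)→(9,31,34)
−g: translate: b→-5 (≡31 mod 18), so (9,31,34)→(9,-5,8)
−g: flip: (9,-5,8)→(8,5,9)
−g: reduced (well bottom): (8,5,9) with a≤c, −a<b≤a
flip sign back: reduced form of g is (-8,-5,-9)
reduced forms (-8, -5, -9) vs (-8, -5, -9) ⇒ equivalent

yes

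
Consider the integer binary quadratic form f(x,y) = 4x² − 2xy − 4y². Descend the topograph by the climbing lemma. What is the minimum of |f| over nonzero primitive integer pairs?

descent: ρ → (-4,2,4)  [lands on river]
river: ρ → (4,6,-2)
river: ρ → (-2,6,4)
river: ρ → (4,2,-4)
river: ρ → (-4,6,2)
river: ρ → (2,6,-4)
closes: descent 1, river 6
min |a| on river = 2

2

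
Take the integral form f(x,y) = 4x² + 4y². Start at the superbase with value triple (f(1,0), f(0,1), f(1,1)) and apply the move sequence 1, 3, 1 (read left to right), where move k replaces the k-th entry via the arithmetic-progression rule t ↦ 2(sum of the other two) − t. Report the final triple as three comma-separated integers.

start (4,4,8) = (f(1,0),f(0,1),f(1,1))
replace slot 1: 2·(4+8) − 4 = 20 → (20,4,8)
replace slot 3: 2·(20+4) − 8 = 40 → (20,4,40)
replace slot 1: 2·(4+40) − 20 = 68 → (68,4,40)

68,4,40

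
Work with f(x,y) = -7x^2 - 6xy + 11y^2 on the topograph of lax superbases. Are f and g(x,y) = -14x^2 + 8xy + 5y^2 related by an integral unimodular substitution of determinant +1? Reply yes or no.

D₁ = 344, D₂ = 344
river cycle of f (length 10): (11, 6, -7), (-7, 8, 10), (10, 12, -5), (-5, 18, 1), (1, 18, -5), (-5, 12, 10), (10, 8, -7), (-7, 6, 11), (11, 16, -2), (-2, 16, 11)
river cycle of g (length 10): (5, 12, -10), (-10, 8, 7), (7, 6, -11), (-11, 16, 2), (2, 16, -11), (-11, 6, 7), (7, 8, -10), (-10, 12, 5), (5, 18, -1), (-1, 18, 5)
cycles differ ⇒ inequivalent

no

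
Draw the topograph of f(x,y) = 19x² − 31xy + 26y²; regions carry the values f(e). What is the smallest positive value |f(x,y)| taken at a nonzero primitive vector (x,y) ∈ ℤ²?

translate: b→7 (≡-31 mod 38), so (19,-31,26)→(19,7,14)
flip: (19,7,14)→(14,-7,19)
reduced (well bottom): (14,-7,19) with a≤c, −a<b≤a
well minimum = a = 14

14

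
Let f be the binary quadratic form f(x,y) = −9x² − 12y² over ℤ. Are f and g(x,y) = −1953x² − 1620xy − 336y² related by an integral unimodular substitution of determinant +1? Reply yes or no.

D₁ = -432, D₂ = -432
f is negative-definite; reduce −f:
−f: reduced (well bottom): (9,0,12) with a≤c, −a<b≤a
flip sign back: reduced form of f is (-9,0,-12)
g is negative-definite; reduce −g:
−g: flip: (1953,1620,336)→(336,-1620,1953)
−g: translate: b→-276 (≡-1620 mod 672), so (336,-1620,1953)→(336,-276,57)
−g: flip: (336,-276,57)→(57,276,336)
−g: translate: b→48 (≡276 mod 114), so (57,276,336)→(57,48,12)
−g: flip: (57,48,12)→(12,-48,57)
−g: translate: b→0 (≡-48 mod 24), so (12,-48,57)→(12,0,9)
−g: flip: (12,0,9)→(9,0,12)
−g: reduced (well bottom): (9,0,12) with a≤c, −a<b≤a
flip sign back: reduced form of g is (-9,0,-12)
reduced forms (-9, 0, -12) vs (-9, 0, -12) ⇒ equivalent

yes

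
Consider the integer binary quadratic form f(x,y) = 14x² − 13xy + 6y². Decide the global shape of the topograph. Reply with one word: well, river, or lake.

D = b²−4ac = (-13)² − 4·14·6 = -167
D < 0 ⇒ definite ⇒ every region one sign ⇒ single well

well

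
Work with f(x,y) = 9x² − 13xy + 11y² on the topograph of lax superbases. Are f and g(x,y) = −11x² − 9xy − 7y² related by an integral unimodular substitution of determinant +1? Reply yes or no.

D₁ = -227, D₂ = -227
f: translate: b→5 (≡-13 mod 18), so (9,-13,11)→(9,5,7)
f: flip: (9,5,7)→(7,-5,9)
f: reduced (well bottom): (7,-5,9) with a≤c, −a<b≤a
g is negative-definite; reduce −g:
−g: flip: (11,9,7)→(7,-9,11)
−g: translate: b→5 (≡-9 mod 14), so (7,-9,11)→(7,5,9)
−g: reduced (well bottom): (7,5,9) with a≤c, −a<b≤a
flip sign back: reduced form of g is (-7,-5,-9)
reduced forms (7, -5, 9) vs (-7, -5, -9) ⇒ inequivalent

no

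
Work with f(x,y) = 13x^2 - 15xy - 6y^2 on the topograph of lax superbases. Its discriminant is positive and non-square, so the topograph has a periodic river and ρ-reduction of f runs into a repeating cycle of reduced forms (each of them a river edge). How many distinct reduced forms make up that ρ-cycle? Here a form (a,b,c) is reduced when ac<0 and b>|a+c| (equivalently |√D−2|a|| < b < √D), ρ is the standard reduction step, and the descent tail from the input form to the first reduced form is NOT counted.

D = 537, ⌊√D⌋ = 23
descent: ρ → (-6,15,13)  [lands on river]
river: ρ → (13,11,-8)
river: ρ → (-8,21,3)
river: ρ → (3,21,-8)
river: ρ → (-8,11,13)
river: ρ → (13,15,-6)
river: ρ → (-6,21,4)
river: ρ → (4,19,-11)
river: ρ → (-11,3,12)
river: ρ → (12,21,-2)
river: ρ → (-2,23,1)
river: ρ → (1,23,-2)
river: ρ → (-2,21,12)
river: ρ → (12,3,-11)
river: ρ → (-11,19,4)
river: ρ → (4,21,-6)
ρ-cycle length = 16 (tail of 1 descent step not counted)

16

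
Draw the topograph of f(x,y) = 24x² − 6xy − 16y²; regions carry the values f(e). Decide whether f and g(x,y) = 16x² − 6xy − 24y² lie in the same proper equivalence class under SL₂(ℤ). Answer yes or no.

D₁ = 1572, D₂ = 1572
river cycle of f (length 16): (-16, 38, 2), (2, 38, -16), (-16, 26, 14), (14, 30, -12), (-12, 18, 26), (26, 34, -4), (-4, 38, 8), (8, 26, -28), (-28, 30, 6), (6, 30, -28), … (6 more)
river cycle of g (length 16): (16, 26, -14), (-14, 30, 12), (12, 18, -26), (-26, 34, 4), (4, 38, -8), (-8, 26, 28), (28, 30, -6), (-6, 30, 28), (28, 26, -8), (-8, 38, 4), … (6 more)
cycles differ ⇒ inequivalent

no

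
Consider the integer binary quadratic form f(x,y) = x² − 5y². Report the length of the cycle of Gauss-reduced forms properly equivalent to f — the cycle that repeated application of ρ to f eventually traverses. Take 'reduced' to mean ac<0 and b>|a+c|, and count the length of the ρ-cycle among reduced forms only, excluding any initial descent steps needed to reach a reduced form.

D = 20, ⌊√D⌋ = 4
descent: ρ → (-5,0,1)
descent: ρ → (1,4,-1)  [lands on river]
river: ρ → (-1,4,1)
ρ-cycle length = 2 (tail of 2 descent steps not counted)

2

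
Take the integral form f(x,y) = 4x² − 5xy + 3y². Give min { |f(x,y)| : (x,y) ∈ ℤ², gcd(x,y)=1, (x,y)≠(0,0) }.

translate: b→3 (≡-5 mod 8), so (4,-5,3)→(4,3,2)
flip: (4,3,2)→(2,-3,4)
translate: b→1 (≡-3 mod 4), so (2,-3,4)→(2,1,3)
reduced (well bottom): (2,1,3) with a≤c, −a<b≤a
well minimum = a = 2

2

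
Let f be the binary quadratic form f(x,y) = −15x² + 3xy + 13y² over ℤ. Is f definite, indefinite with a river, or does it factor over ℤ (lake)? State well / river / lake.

D = b²−4ac = 3² − 4·(-15)·13 = 789
D > 0 non-square ⇒ indefinite ⇒ periodic river

river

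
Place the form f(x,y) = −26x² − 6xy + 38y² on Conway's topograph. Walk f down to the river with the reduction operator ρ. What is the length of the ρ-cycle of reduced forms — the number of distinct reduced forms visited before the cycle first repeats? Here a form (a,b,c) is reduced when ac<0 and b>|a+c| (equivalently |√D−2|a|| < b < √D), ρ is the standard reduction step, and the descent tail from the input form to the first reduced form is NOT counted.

D = 3988, ⌊√D⌋ = 63
descent: ρ → (38,6,-26)
descent: ρ → (-26,46,18)  [lands on river]
river: ρ → (18,62,-2)
river: ρ → (-2,62,18)
river: ρ → (18,46,-26)
river: ρ → (-26,58,6)
river: ρ → (6,62,-6)
river: ρ → (-6,58,26)
river: ρ → (26,46,-18)
river: ρ → (-18,62,2)
river: ρ → (2,62,-18)
river: ρ → (-18,46,26)
river: ρ → (26,58,-6)
river: ρ → (-6,62,6)
river: ρ → (6,58,-26)
ρ-cycle length = 14 (tail of 2 descent steps not counted)

14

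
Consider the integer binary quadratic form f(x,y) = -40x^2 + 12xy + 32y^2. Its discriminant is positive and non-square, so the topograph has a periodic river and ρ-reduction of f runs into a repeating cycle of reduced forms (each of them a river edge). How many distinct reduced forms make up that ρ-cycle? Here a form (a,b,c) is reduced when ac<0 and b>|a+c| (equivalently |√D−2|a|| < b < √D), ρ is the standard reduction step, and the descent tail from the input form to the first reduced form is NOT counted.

D = 5264, ⌊√D⌋ = 72
river: ρ → (32,52,-20)
river: ρ → (-20,68,8)
river: ρ → (8,60,-52)
river: ρ → (-52,44,16)
river: ρ → (16,52,-40)
river: ρ → (-40,28,28)
river: ρ → (28,28,-40)
river: ρ → (-40,52,16)
river: ρ → (16,44,-52)
river: ρ → (-52,60,8)
river: ρ → (8,68,-20)
river: ρ → (-20,52,32)
river: ρ → (32,12,-40)
river: ρ → (-40,68,4)
river: ρ → (4,68,-40)
river: ρ → (-40,12,32)
ρ-cycle length = 16 (tail of 0 descent steps not counted)

16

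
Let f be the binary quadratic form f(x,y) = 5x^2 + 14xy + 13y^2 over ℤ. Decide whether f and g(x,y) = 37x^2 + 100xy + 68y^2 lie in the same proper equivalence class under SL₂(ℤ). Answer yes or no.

D₁ = -64, D₂ = -64
f: translate: b→4 (≡14 mod 10), so (5,14,13)→(5,4,4)
f: flip: (5,4,4)→(4,-4,5)
f: translate: b→4 (≡-4 mod 8), so (4,-4,5)→(4,4,5)
f: reduced (well bottom): (4,4,5) with a≤c, −a<b≤a
g: translate: b→26 (≡100 mod 74), so (37,100,68)→(37,26,5)
g: flip: (37,26,5)→(5,-26,37)
g: translate: b→4 (≡-26 mod 10), so (5,-26,37)→(5,4,4)
g: flip: (5,4,4)→(4,-4,5)
g: translate: b→4 (≡-4 mod 8), so (4,-4,5)→(4,4,5)
g: reduced (well bottom): (4,4,5) with a≤c, −a<b≤a
reduced forms (4, 4, 5) vs (4, 4, 5) ⇒ equivalent

yes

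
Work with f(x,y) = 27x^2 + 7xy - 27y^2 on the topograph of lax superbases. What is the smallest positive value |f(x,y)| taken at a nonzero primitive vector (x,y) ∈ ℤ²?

river: ρ → (-27,47,7)
river: ρ → (7,51,-13)
river: ρ → (-13,53,3)
river: ρ → (3,49,-47)
river: ρ → (-47,45,5)
river: ρ → (5,45,-47)
river: ρ → (-47,49,3)
river: ρ → (3,53,-13)
river: ρ → (-13,51,7)
river: ρ → (7,47,-27)
river: ρ → (-27,7,27)
river: ρ → (27,47,-7)
river: ρ → (-7,51,13)
river: ρ → (13,53,-3)
river: ρ → (-3,49,47)
river: ρ → (47,45,-5)
river: ρ → (-5,45,47)
river: ρ → (47,49,-3)
river: ρ → (-3,53,13)
river: ρ → (13,51,-7)
river: ρ → (-7,47,27)
river: ρ → (27,7,-27)
closes: descent 0, river 22
min |a| on river = 3

3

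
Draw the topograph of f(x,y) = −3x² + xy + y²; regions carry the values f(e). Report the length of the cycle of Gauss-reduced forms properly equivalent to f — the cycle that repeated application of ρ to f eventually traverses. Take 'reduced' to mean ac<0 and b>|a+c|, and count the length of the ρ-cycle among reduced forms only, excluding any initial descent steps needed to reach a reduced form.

D = 13, ⌊√D⌋ = 3
descent: ρ → (1,3,-1)  [lands on river]
river: ρ → (-1,3,1)
ρ-cycle length = 2 (tail of 1 descent step not counted)

2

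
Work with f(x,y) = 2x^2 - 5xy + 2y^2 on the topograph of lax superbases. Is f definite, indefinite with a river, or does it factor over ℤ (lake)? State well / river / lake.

D = b²−4ac = (-5)² − 4·2·2 = 9
D = 3² is a perfect square ⇒ form factors over ℤ ⇒ lakes

lake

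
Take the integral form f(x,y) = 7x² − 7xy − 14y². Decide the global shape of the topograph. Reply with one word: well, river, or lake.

D = b²−4ac = (-7)² − 4·7·(-14) = 441
D = 21² is a perfect square ⇒ form factors over ℤ ⇒ lakes

lake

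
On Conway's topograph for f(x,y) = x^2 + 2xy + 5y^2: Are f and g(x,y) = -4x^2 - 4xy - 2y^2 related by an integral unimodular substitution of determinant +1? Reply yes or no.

D₁ = -16, D₂ = -16
f: translate: b→0 (≡2 mod 2), so (1,2,5)→(1,0,4)
f: reduced (well bottom): (1,0,4) with a≤c, −a<b≤a
g is negative-definite; reduce −g:
−g: flip: (4,4,2)→(2,-4,4)
−g: translate: b→0 (≡-4 mod 4), so (2,-4,4)→(2,0,2)
−g: reduced (well bottom): (2,0,2) with a≤c, −a<b≤a
flip sign back: reduced form of g is (-2,0,-2)
reduced forms (1, 0, 4) vs (-2, 0, -2) ⇒ inequivalent

no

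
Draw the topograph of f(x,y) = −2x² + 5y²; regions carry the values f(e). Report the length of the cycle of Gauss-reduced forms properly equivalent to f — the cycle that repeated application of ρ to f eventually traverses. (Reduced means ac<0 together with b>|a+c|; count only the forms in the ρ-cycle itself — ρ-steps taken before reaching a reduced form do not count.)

D = 40, ⌊√D⌋ = 6
descent: ρ → (5,0,-2)
descent: ρ → (-2,4,3)  [lands on river]
river: ρ → (3,2,-3)
river: ρ → (-3,4,2)
river: ρ → (2,4,-3)
river: ρ → (-3,2,3)
river: ρ → (3,4,-2)
ρ-cycle length = 6 (tail of 2 descent steps not counted)

6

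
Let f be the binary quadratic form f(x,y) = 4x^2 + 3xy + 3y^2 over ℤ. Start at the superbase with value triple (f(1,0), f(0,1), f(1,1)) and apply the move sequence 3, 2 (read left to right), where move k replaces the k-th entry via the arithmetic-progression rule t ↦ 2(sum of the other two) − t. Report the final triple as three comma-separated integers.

start (4,3,10) = (f(1,0),f(0,1),f(1,1))
replace slot 3: 2·(4+3) − 10 = 4 → (4,3,4)
replace slot 2: 2·(4+4) − 3 = 13 → (4,13,4)

4,13,4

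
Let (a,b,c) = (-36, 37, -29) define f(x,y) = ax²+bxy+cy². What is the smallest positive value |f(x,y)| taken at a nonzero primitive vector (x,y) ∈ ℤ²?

translate: b→35 (≡-37 mod 72), so (36,-37,29)→(36,35,28)
flip: (36,35,28)→(28,-35,36)
translate: b→21 (≡-35 mod 56), so (28,-35,36)→(28,21,29)
reduced (well bottom): (28,21,29) with a≤c, −a<b≤a
well minimum |f| = |-28| = 28 (negative-definite)

28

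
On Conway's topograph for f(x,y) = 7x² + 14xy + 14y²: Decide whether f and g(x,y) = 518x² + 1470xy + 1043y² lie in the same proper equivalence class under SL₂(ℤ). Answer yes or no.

D₁ = -196, D₂ = -196
f: translate: b→0 (≡14 mod 14), so (7,14,14)→(7,0,7)
f: reduced (well bottom): (7,0,7) with a≤c, −a<b≤a
g: translate: b→434 (≡1470 mod 1036), so (518,1470,1043)→(518,434,91)
g: flip: (518,434,91)→(91,-434,518)
g: translate: b→-70 (≡-434 mod 182), so (91,-434,518)→(91,-70,14)
g: flip: (91,-70,14)→(14,70,91)
g: translate: b→14 (≡70 mod 28), so (14,70,91)→(14,14,7)
g: flip: (14,14,7)→(7,-14,14)
g: translate: b→0 (≡-14 mod 14), so (7,-14,14)→(7,0,7)
g: reduced (well bottom): (7,0,7) with a≤c, −a<b≤a
reduced forms (7, 0, 7) vs (7, 0, 7) ⇒ equivalent

yes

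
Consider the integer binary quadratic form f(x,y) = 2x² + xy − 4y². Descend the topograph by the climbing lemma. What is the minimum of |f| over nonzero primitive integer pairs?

descent: ρ → (-4,-1,2)
descent: ρ → (2,5,-1)  [lands on river]
river: ρ → (-1,5,2)
river: ρ → (2,3,-3)
river: ρ → (-3,3,2)
closes: descent 2, river 4
min |a| on river = 1

1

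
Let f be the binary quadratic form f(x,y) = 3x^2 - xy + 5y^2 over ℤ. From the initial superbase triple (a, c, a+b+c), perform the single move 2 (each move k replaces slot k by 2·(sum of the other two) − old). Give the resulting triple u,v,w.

start (3,5,7) = (f(1,0),f(0,1),f(1,1))
replace slot 2: 2·(3+7) − 5 = 15 → (3,15,7)

3,15,7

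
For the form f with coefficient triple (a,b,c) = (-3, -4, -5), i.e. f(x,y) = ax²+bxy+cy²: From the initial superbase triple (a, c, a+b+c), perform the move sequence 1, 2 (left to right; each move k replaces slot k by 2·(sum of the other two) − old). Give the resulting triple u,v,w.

start (-3,-5,-12) = (f(1,0),f(0,1),f(1,1))
replace slot 1: 2·((-5)+(-12)) − (-3) = -31 → (-31,-5,-12)
replace slot 2: 2·((-31)+(-12)) − (-5) = -81 → (-31,-81,-12)

-31,-81,-12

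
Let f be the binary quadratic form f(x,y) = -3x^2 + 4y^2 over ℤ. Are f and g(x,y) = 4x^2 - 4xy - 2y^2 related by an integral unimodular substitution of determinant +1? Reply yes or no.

D₁ = 48, D₂ = 48
river cycle of f (length 2): (-3, 6, 1), (1, 6, -3)
river cycle of g (length 2): (-2, 4, 4), (4, 4, -2)
cycles differ ⇒ inequivalent

no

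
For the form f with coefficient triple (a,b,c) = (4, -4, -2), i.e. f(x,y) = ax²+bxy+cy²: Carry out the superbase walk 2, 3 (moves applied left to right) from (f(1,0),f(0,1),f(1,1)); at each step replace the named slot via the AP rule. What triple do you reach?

start (4,-2,-2) = (f(1,0),f(0,1),f(1,1))
replace slot 2: 2·(4+(-2)) − (-2) = 6 → (4,6,-2)
replace slot 3: 2·(4+6) − (-2) = 22 → (4,6,22)

4,6,22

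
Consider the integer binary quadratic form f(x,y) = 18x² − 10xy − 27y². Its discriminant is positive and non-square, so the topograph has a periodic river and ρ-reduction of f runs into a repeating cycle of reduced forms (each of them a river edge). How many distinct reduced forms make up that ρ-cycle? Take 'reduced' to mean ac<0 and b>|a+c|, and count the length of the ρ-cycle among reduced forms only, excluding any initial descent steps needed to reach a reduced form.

D = 2044, ⌊√D⌋ = 45
descent: ρ → (-27,10,18)  [lands on river]
river: ρ → (18,26,-19)
river: ρ → (-19,12,25)
river: ρ → (25,38,-6)
river: ρ → (-6,34,37)
river: ρ → (37,40,-3)
river: ρ → (-3,44,9)
river: ρ → (9,28,-35)
river: ρ → (-35,42,2)
river: ρ → (2,42,-35)
river: ρ → (-35,28,9)
river: ρ → (9,44,-3)
river: ρ → (-3,40,37)
river: ρ → (37,34,-6)
river: ρ → (-6,38,25)
river: ρ → (25,12,-19)
river: ρ → (-19,26,18)
river: ρ → (18,10,-27)
river: ρ → (-27,44,1)
river: ρ → (1,44,-27)
ρ-cycle length = 20 (tail of 1 descent step not counted)

20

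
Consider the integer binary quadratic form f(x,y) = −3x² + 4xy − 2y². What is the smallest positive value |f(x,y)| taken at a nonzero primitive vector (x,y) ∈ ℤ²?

translate: b→2 (≡-4 mod 6), so (3,-4,2)→(3,2,1)
flip: (3,2,1)→(1,-2,3)
translate: b→0 (≡-2 mod 2), so (1,-2,3)→(1,0,2)
reduced (well bottom): (1,0,2) with a≤c, −a<b≤a
well minimum |f| = |-1| = 1 (negative-definite)

1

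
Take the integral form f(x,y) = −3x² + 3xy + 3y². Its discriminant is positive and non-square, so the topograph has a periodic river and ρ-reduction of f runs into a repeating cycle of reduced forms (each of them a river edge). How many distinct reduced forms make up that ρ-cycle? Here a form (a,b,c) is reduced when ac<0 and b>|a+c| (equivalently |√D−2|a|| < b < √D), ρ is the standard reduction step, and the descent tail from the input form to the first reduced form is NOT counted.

D = 45, ⌊√D⌋ = 6
river: ρ → (3,3,-3)
river: ρ → (-3,3,3)
ρ-cycle length = 2 (tail of 0 descent steps not counted)

2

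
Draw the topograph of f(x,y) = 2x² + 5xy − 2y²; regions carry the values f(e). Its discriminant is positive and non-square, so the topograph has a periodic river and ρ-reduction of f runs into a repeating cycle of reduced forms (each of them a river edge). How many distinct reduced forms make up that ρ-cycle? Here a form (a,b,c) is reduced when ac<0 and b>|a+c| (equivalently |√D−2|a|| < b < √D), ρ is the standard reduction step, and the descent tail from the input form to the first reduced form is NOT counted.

D = 41, ⌊√D⌋ = 6
river: ρ → (-2,3,4)
river: ρ → (4,5,-1)
river: ρ → (-1,5,4)
river: ρ → (4,3,-2)
river: ρ → (-2,5,2)
river: ρ → (2,3,-4)
river: ρ → (-4,5,1)
river: ρ → (1,5,-4)
river: ρ → (-4,3,2)
river: ρ → (2,5,-2)
ρ-cycle length = 10 (tail of 0 descent steps not counted)

10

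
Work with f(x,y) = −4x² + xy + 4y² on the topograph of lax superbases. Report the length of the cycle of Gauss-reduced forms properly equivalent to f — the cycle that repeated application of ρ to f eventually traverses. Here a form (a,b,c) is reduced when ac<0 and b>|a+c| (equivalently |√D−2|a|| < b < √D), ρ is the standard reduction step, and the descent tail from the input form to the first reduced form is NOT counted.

D = 65, ⌊√D⌋ = 8
river: ρ → (4,7,-1)
river: ρ → (-1,7,4)
river: ρ → (4,1,-4)
river: ρ → (-4,7,1)
river: ρ → (1,7,-4)
river: ρ → (-4,1,4)
ρ-cycle length = 6 (tail of 0 descent steps not counted)

6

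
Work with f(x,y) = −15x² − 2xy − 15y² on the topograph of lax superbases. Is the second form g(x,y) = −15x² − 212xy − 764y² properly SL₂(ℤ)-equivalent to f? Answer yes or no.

D₁ = -896, D₂ = -896
f is negative-definite; reduce −f:
−f: reduced (well bottom): (15,2,15) with a≤c, −a<b≤a
flip sign back: reduced form of f is (-15,-2,-15)
g is negative-definite; reduce −g:
−g: translate: b→2 (≡212 mod 30), so (15,212,764)→(15,2,15)
−g: reduced (well bottom): (15,2,15) with a≤c, −a<b≤a
flip sign back: reduced form of g is (-15,-2,-15)
reduced forms (-15, -2, -15) vs (-15, -2, -15) ⇒ equivalent

yes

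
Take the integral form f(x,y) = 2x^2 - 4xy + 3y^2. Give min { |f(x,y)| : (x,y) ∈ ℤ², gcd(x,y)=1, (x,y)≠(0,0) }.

translate: b→0 (≡-4 mod 4), so (2,-4,3)→(2,0,1)
flip: (2,0,1)→(1,0,2)
reduced (well bottom): (1,0,2) with a≤c, −a<b≤a
well minimum = a = 1

1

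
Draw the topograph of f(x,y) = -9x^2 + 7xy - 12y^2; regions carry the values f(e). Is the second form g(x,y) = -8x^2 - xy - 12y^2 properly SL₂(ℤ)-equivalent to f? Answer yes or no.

D₁ = -383, D₂ = -383
f is negative-definite; reduce −f:
−f: reduced (well bottom): (9,-7,12) with a≤c, −a<b≤a
flip sign back: reduced form of f is (-9,7,-12)
g is negative-definite; reduce −g:
−g: reduced (well bottom): (8,1,12) with a≤c, −a<b≤a
flip sign back: reduced form of g is (-8,-1,-12)
reduced forms (-9, 7, -12) vs (-8, -1, -12) ⇒ inequivalent

no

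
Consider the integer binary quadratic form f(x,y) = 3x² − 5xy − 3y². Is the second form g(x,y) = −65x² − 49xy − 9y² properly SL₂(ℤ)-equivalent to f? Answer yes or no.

D₁ = 61, D₂ = 61
river cycle of f (length 6): (-3, 5, 3), (3, 7, -1), (-1, 7, 3), (3, 5, -3), (-3, 7, 1), (1, 7, -3)
river cycle of g (length 6): (1, 7, -3), (-3, 5, 3), (3, 7, -1), (-1, 7, 3), (3, 5, -3), (-3, 7, 1)
cycles coincide ⇒ equivalent

yes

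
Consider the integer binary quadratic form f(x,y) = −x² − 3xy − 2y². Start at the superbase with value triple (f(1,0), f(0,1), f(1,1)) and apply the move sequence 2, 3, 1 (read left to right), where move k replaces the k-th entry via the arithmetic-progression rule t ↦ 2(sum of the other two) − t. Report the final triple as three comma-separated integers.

start (-1,-2,-6) = (f(1,0),f(0,1),f(1,1))
replace slot 2: 2·((-1)+(-6)) − (-2) = -12 → (-1,-12,-6)
replace slot 3: 2·((-1)+(-12)) − (-6) = -20 → (-1,-12,-20)
replace slot 1: 2·((-12)+(-20)) − (-1) = -63 → (-63,-12,-20)

-63,-12,-20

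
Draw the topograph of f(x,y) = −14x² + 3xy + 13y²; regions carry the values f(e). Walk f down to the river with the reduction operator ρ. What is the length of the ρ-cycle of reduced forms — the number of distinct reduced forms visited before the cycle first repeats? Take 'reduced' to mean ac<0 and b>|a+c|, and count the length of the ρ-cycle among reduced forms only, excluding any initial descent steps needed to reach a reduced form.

D = 737, ⌊√D⌋ = 27
river: ρ → (13,23,-4)
river: ρ → (-4,25,7)
river: ρ → (7,17,-16)
river: ρ → (-16,15,8)
river: ρ → (8,17,-14)
river: ρ → (-14,11,11)
river: ρ → (11,11,-14)
river: ρ → (-14,17,8)
river: ρ → (8,15,-16)
river: ρ → (-16,17,7)
river: ρ → (7,25,-4)
river: ρ → (-4,23,13)
river: ρ → (13,3,-14)
river: ρ → (-14,25,2)
river: ρ → (2,27,-1)
river: ρ → (-1,27,2)
river: ρ → (2,25,-14)
river: ρ → (-14,3,13)
ρ-cycle length = 18 (tail of 0 descent steps not counted)

18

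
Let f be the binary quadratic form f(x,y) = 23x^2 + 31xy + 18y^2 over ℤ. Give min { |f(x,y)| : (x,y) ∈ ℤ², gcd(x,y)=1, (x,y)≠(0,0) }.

translate: b→-15 (≡31 mod 46), so (23,31,18)→(23,-15,10)
flip: (23,-15,10)→(10,15,23)
translate: b→-5 (≡15 mod 20), so (10,15,23)→(10,-5,18)
reduced (well bottom): (10,-5,18) with a≤c, −a<b≤a
well minimum = a = 10

10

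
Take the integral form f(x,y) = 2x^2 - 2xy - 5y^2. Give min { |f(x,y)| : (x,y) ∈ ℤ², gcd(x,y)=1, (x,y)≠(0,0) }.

descent: ρ → (-5,2,2)
descent: ρ → (2,6,-1)  [lands on river]
river: ρ → (-1,6,2)
closes: descent 2, river 2
min |a| on river = 1

1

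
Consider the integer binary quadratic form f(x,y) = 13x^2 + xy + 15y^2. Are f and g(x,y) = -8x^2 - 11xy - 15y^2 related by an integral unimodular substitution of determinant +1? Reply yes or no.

D₁ = -779, D₂ = -359
discriminants differ ⇒ not SL₂(ℤ)-equivalent

no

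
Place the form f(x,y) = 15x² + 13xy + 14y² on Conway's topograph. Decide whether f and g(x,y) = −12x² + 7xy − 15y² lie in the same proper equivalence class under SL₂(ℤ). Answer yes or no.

D₁ = -671, D₂ = -671
f: flip: (15,13,14)→(14,-13,15)
f: reduced (well bottom): (14,-13,15) with a≤c, −a<b≤a
g is negative-definite; reduce −g:
−g: reduced (well bottom): (12,-7,15) with a≤c, −a<b≤a
flip sign back: reduced form of g is (-12,7,-15)
reduced forms (14, -13, 15) vs (-12, 7, -15) ⇒ inequivalent

no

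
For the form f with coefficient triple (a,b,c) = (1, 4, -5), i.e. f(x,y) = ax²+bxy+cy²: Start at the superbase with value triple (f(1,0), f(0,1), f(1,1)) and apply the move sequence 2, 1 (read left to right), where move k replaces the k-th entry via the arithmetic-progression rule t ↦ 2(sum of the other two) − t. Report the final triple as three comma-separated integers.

start (1,-5,0) = (f(1,0),f(0,1),f(1,1))
replace slot 2: 2·(1+0) − (-5) = 7 → (1,7,0)
replace slot 1: 2·(7+0) − 1 = 13 → (13,7,0)

13,7,0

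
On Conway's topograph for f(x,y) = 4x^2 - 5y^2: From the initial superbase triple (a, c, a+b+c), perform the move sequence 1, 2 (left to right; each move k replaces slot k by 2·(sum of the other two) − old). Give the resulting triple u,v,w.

start (4,-5,-1) = (f(1,0),f(0,1),f(1,1))
replace slot 1: 2·((-5)+(-1)) − 4 = -16 → (-16,-5,-1)
replace slot 2: 2·((-16)+(-1)) − (-5) = -29 → (-16,-29,-1)

-16,-29,-1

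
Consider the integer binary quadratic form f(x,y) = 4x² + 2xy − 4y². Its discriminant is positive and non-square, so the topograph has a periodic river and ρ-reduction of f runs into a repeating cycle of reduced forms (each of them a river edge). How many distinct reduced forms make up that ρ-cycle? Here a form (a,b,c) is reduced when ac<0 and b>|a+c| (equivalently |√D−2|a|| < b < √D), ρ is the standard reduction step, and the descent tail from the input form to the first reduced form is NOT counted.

D = 68, ⌊√D⌋ = 8
river: ρ → (-4,6,2)
river: ρ → (2,6,-4)
river: ρ → (-4,2,4)
river: ρ → (4,6,-2)
river: ρ → (-2,6,4)
river: ρ → (4,2,-4)
ρ-cycle length = 6 (tail of 0 descent steps not counted)

6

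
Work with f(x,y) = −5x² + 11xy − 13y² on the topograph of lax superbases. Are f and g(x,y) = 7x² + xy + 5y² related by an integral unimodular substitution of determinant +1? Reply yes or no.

D₁ = -139, D₂ = -139
f is negative-definite; reduce −f:
−f: translate: b→-1 (≡-11 mod 10), so (5,-11,13)→(5,-1,7)
−f: reduced (well bottom): (5,-1,7) with a≤c, −a<b≤a
flip sign back: reduced form of f is (-5,1,-7)
g: flip: (7,1,5)→(5,-1,7)
g: reduced (well bottom): (5,-1,7) with a≤c, −a<b≤a
reduced forms (-5, 1, -7) vs (5, -1, 7) ⇒ inequivalent

no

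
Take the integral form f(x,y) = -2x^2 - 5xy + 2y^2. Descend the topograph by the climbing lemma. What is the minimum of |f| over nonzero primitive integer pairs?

descent: ρ → (2,5,-2)  [lands on river]
river: ρ → (-2,3,4)
river: ρ → (4,5,-1)
river: ρ → (-1,5,4)
river: ρ → (4,3,-2)
river: ρ → (-2,5,2)
river: ρ → (2,3,-4)
river: ρ → (-4,5,1)
river: ρ → (1,5,-4)
river: ρ → (-4,3,2)
closes: descent 1, river 10
min |a| on river = 1

1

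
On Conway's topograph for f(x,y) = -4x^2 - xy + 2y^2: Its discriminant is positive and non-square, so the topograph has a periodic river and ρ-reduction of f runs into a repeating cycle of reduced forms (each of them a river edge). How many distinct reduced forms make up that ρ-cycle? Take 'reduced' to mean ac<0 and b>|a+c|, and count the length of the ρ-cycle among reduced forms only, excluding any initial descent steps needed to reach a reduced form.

D = 33, ⌊√D⌋ = 5
descent: ρ → (2,5,-1)  [lands on river]
river: ρ → (-1,5,2)
river: ρ → (2,3,-3)
river: ρ → (-3,3,2)
ρ-cycle length = 4 (tail of 1 descent step not counted)

4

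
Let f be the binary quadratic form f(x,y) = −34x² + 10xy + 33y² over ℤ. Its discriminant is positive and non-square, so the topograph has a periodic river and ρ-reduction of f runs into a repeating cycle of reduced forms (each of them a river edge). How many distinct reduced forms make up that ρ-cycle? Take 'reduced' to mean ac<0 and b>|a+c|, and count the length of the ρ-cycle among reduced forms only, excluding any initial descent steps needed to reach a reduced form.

D = 4588, ⌊√D⌋ = 67
river: ρ → (33,56,-11)
river: ρ → (-11,54,38)
river: ρ → (38,22,-27)
river: ρ → (-27,32,33)
river: ρ → (33,34,-26)
river: ρ → (-26,18,41)
river: ρ → (41,64,-3)
river: ρ → (-3,62,62)
river: ρ → (62,62,-3)
river: ρ → (-3,64,41)
river: ρ → (41,18,-26)
river: ρ → (-26,34,33)
river: ρ → (33,32,-27)
river: ρ → (-27,22,38)
river: ρ → (38,54,-11)
river: ρ → (-11,56,33)
river: ρ → (33,10,-34)
river: ρ → (-34,58,9)
river: ρ → (9,50,-58)
river: ρ → (-58,66,1)
river: ρ → (1,66,-58)
river: ρ → (-58,50,9)
river: ρ → (9,58,-34)
river: ρ → (-34,10,33)
ρ-cycle length = 24 (tail of 0 descent steps not counted)

24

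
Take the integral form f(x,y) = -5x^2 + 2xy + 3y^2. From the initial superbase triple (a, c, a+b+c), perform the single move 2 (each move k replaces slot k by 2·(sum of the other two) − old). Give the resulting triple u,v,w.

start (-5,3,0) = (f(1,0),f(0,1),f(1,1))
replace slot 2: 2·((-5)+0) − 3 = -13 → (-5,-13,0)

-5,-13,0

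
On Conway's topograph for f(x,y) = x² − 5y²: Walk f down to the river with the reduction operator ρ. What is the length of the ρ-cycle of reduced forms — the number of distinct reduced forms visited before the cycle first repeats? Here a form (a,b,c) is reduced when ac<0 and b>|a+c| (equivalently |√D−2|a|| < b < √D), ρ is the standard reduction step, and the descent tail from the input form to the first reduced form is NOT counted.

D = 20, ⌊√D⌋ = 4
descent: ρ → (-5,0,1)
descent: ρ → (1,4,-1)  [lands on river]
river: ρ → (-1,4,1)
ρ-cycle length = 2 (tail of 2 descent steps not counted)

2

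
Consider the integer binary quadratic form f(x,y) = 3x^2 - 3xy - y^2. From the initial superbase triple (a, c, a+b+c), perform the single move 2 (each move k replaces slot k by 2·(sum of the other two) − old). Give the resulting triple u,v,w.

start (3,-1,-1) = (f(1,0),f(0,1),f(1,1))
replace slot 2: 2·(3+(-1)) − (-1) = 5 → (3,5,-1)

3,5,-1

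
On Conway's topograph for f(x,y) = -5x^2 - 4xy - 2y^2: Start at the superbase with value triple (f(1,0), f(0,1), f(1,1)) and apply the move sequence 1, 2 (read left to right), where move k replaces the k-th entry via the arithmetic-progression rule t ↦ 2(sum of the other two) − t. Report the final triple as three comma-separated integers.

start (-5,-2,-11) = (f(1,0),f(0,1),f(1,1))
replace slot 1: 2·((-2)+(-11)) − (-5) = -21 → (-21,-2,-11)
replace slot 2: 2·((-21)+(-11)) − (-2) = -62 → (-21,-62,-11)

-21,-62,-11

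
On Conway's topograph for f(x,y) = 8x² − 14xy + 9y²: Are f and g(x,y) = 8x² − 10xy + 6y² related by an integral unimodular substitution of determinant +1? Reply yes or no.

D₁ = -92, D₂ = -92
f: translate: b→2 (≡-14 mod 16), so (8,-14,9)→(8,2,3)
f: flip: (8,2,3)→(3,-2,8)
f: reduced (well bottom): (3,-2,8) with a≤c, −a<b≤a
g: translate: b→6 (≡-10 mod 16), so (8,-10,6)→(8,6,4)
g: flip: (8,6,4)→(4,-6,8)
g: translate: b→2 (≡-6 mod 8), so (4,-6,8)→(4,2,6)
g: reduced (well bottom): (4,2,6) with a≤c, −a<b≤a
reduced forms (3, -2, 8) vs (4, 2, 6) ⇒ inequivalent

no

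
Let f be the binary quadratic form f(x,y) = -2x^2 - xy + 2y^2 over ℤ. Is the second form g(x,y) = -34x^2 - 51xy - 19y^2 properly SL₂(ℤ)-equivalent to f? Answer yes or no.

D₁ = 17, D₂ = 17
river cycle of f (length 6): (2, 1, -2), (-2, 3, 1), (1, 3, -2), (-2, 1, 2), (2, 3, -1), (-1, 3, 2)
river cycle of g (length 6): (-2, 3, 1), (1, 3, -2), (-2, 1, 2), (2, 3, -1), (-1, 3, 2), (2, 1, -2)
cycles coincide ⇒ equivalent

yes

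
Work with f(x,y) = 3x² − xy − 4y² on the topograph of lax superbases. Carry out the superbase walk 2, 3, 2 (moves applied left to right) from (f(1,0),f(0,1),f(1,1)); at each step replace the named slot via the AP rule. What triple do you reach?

start (3,-4,-2) = (f(1,0),f(0,1),f(1,1))
replace slot 2: 2·(3+(-2)) − (-4) = 6 → (3,6,-2)
replace slot 3: 2·(3+6) − (-2) = 20 → (3,6,20)
replace slot 2: 2·(3+20) − 6 = 40 → (3,40,20)

3,40,20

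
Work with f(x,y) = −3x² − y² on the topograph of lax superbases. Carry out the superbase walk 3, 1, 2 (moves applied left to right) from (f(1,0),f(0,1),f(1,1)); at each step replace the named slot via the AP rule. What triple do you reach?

start (-3,-1,-4) = (f(1,0),f(0,1),f(1,1))
replace slot 3: 2·((-3)+(-1)) − (-4) = -4 → (-3,-1,-4)
replace slot 1: 2·((-1)+(-4)) − (-3) = -7 → (-7,-1,-4)
replace slot 2: 2·((-7)+(-4)) − (-1) = -21 → (-7,-21,-4)

-7,-21,-4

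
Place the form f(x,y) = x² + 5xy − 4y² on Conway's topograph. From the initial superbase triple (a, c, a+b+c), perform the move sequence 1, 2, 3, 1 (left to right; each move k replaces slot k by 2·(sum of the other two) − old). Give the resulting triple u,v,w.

start (1,-4,2) = (f(1,0),f(0,1),f(1,1))
replace slot 1: 2·((-4)+2) − 1 = -5 → (-5,-4,2)
replace slot 2: 2·((-5)+2) − (-4) = -2 → (-5,-2,2)
replace slot 3: 2·((-5)+(-2)) − 2 = -16 → (-5,-2,-16)
replace slot 1: 2·((-2)+(-16)) − (-5) = -31 → (-31,-2,-16)

-31,-2,-16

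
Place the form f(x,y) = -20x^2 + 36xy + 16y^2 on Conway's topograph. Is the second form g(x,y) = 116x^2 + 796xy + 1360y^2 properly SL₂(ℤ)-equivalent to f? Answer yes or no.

D₁ = 2576, D₂ = 2576
river cycle of f (length 10): (16, 28, -28), (-28, 28, 16), (16, 36, -20), (-20, 44, 8), (8, 36, -40), (-40, 44, 4), (4, 44, -40), (-40, 36, 8), (8, 44, -20), (-20, 36, 16)
river cycle of g (length 10): (16, 28, -28), (-28, 28, 16), (16, 36, -20), (-20, 44, 8), (8, 36, -40), (-40, 44, 4), (4, 44, -40), (-40, 36, 8), (8, 44, -20), (-20, 36, 16)
cycles coincide ⇒ equivalent

yes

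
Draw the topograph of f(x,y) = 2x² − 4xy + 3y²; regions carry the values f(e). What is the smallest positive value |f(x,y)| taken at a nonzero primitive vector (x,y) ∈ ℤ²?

translate: b→0 (≡-4 mod 4), so (2,-4,3)→(2,0,1)
flip: (2,0,1)→(1,0,2)
reduced (well bottom): (1,0,2) with a≤c, −a<b≤a
well minimum = a = 1

1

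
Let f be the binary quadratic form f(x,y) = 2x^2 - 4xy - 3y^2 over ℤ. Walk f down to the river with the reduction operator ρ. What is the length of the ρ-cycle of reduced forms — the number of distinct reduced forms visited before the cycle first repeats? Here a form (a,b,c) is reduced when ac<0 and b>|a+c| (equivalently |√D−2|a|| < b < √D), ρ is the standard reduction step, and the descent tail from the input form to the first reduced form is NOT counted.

D = 40, ⌊√D⌋ = 6
descent: ρ → (-3,4,2)  [lands on river]
river: ρ → (2,4,-3)
river: ρ → (-3,2,3)
river: ρ → (3,4,-2)
river: ρ → (-2,4,3)
river: ρ → (3,2,-3)
ρ-cycle length = 6 (tail of 1 descent step not counted)

6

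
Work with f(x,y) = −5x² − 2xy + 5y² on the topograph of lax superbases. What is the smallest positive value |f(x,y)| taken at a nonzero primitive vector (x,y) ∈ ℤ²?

descent: ρ → (5,2,-5)  [lands on river]
river: ρ → (-5,8,2)
river: ρ → (2,8,-5)
river: ρ → (-5,2,5)
river: ρ → (5,8,-2)
river: ρ → (-2,8,5)
closes: descent 1, river 6
min |a| on river = 2

2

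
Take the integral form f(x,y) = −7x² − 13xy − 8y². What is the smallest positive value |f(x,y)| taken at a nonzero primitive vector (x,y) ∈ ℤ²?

translate: b→-1 (≡13 mod 14), so (7,13,8)→(7,-1,2)
flip: (7,-1,2)→(2,1,7)
reduced (well bottom): (2,1,7) with a≤c, −a<b≤a
well minimum |f| = |-2| = 2 (negative-definite)

2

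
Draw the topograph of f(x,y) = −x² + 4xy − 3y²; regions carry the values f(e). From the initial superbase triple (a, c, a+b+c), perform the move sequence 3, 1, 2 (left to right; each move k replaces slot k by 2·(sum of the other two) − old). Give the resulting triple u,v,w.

start (-1,-3,0) = (f(1,0),f(0,1),f(1,1))
replace slot 3: 2·((-1)+(-3)) − 0 = -8 → (-1,-3,-8)
replace slot 1: 2·((-3)+(-8)) − (-1) = -21 → (-21,-3,-8)
replace slot 2: 2·((-21)+(-8)) − (-3) = -55 → (-21,-55,-8)

-21,-55,-8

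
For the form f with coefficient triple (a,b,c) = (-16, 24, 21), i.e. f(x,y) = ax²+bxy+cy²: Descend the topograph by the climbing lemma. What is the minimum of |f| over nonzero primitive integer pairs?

river: ρ → (21,18,-19)
river: ρ → (-19,20,20)
river: ρ → (20,20,-19)
river: ρ → (-19,18,21)
river: ρ → (21,24,-16)
river: ρ → (-16,40,5)
river: ρ → (5,40,-16)
river: ρ → (-16,24,21)
closes: descent 0, river 8
min |a| on river = 5

5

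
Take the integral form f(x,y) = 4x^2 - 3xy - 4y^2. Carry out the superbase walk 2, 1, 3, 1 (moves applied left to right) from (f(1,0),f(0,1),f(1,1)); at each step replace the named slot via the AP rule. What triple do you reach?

start (4,-4,-3) = (f(1,0),f(0,1),f(1,1))
replace slot 2: 2·(4+(-3)) − (-4) = 6 → (4,6,-3)
replace slot 1: 2·(6+(-3)) − 4 = 2 → (2,6,-3)
replace slot 3: 2·(2+6) − (-3) = 19 → (2,6,19)
replace slot 1: 2·(6+19) − 2 = 48 → (48,6,19)

48,6,19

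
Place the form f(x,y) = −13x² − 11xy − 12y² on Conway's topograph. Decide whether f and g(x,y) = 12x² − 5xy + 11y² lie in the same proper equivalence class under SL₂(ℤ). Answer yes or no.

D₁ = -503, D₂ = -503
f is negative-definite; reduce −f:
−f: flip: (13,11,12)→(12,-11,13)
−f: reduced (well bottom): (12,-11,13) with a≤c, −a<b≤a
flip sign back: reduced form of f is (-12,11,-13)
g: flip: (12,-5,11)→(11,5,12)
g: reduced (well bottom): (11,5,12) with a≤c, −a<b≤a
reduced forms (-12, 11, -13) vs (11, 5, 12) ⇒ inequivalent

no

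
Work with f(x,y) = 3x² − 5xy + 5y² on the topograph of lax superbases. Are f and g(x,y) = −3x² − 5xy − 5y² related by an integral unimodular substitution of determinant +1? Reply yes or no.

D₁ = -35, D₂ = -35
f: translate: b→1 (≡-5 mod 6), so (3,-5,5)→(3,1,3)
f: reduced (well bottom): (3,1,3) with a≤c, −a<b≤a
g is negative-definite; reduce −g:
−g: translate: b→-1 (≡5 mod 6), so (3,5,5)→(3,-1,3)
−g: flip: (3,-1,3)→(3,1,3)
−g: reduced (well bottom): (3,1,3) with a≤c, −a<b≤a
flip sign back: reduced form of g is (-3,-1,-3)
reduced forms (3, 1, 3) vs (-3, -1, -3) ⇒ inequivalent

no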